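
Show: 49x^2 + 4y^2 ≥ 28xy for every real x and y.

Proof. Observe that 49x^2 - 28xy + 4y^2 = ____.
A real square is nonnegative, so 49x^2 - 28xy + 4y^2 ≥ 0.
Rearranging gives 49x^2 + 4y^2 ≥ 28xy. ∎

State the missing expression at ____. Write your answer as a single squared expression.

(7x - 2y)^2

The leading and trailing coefficients are 7^2 and 2^2, and 28 = 2·7·2, so the trinomial is (7x - 2y)^2.
Hence 49x^2 - 28xy + 4y^2 ≥ 0.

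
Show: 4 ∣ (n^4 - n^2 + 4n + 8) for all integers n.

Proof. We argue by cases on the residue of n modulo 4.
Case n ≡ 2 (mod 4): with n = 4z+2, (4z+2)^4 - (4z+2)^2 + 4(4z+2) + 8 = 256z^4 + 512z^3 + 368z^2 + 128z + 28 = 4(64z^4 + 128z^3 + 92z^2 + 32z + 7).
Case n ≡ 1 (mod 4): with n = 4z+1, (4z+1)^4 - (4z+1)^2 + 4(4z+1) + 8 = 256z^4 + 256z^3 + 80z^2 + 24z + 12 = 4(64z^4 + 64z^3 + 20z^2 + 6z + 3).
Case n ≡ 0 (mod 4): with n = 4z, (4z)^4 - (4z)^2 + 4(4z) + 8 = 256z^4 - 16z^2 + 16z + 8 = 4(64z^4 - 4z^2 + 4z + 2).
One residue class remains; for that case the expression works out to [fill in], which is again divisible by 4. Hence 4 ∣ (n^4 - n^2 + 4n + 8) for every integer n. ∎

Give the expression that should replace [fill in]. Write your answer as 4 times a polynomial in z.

4(64z^4 + 192z^3 + 212z^2 + 106z + 23)

Only n ≡ 3 (mod 4) is unaccounted for. Put n = 4z+3:
(4z+3)^4 - (4z+3)^2 + 4(4z+3) + 8 expands to 256z^4 + 768z^3 + 848z^2 + 424z + 92,
and factoring out 4 leaves 4(64z^4 + 192z^3 + 212z^2 + 106z + 23).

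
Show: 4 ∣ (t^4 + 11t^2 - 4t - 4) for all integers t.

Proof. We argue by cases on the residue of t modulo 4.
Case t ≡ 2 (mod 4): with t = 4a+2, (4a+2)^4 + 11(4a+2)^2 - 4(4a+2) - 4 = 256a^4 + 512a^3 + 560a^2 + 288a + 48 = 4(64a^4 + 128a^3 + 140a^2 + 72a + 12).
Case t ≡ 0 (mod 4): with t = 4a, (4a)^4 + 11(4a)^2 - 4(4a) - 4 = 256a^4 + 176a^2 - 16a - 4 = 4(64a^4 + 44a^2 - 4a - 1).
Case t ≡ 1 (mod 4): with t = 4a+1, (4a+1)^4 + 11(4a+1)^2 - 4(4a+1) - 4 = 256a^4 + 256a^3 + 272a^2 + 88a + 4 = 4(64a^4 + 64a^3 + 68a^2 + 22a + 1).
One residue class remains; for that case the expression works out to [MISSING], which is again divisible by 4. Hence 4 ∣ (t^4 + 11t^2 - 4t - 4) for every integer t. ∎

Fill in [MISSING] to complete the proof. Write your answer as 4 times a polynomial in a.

4(64a^4 + 192a^3 + 260a^2 + 170a + 41)

Only t ≡ 3 (mod 4) is unaccounted for. Put t = 4a+3:
(4a+3)^4 + 11(4a+3)^2 - 4(4a+3) - 4 expands to 256a^4 + 768a^3 + 1040a^2 + 680a + 164,
and factoring out 4 leaves 4(64a^4 + 192a^3 + 260a^2 + 170a + 41).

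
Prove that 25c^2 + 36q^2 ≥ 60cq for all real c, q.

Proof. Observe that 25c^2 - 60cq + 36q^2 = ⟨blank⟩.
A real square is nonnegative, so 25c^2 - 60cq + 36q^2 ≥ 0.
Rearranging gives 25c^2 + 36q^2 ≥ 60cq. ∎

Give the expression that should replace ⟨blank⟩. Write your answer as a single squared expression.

25c^2 - 60cq + 36q^2 is a perfect-square trinomial: the outer terms are (5c)^2 and (6q)^2, and the cross term is -2·5c·6q.
So 25c^2 - 60cq + 36q^2 = (5c - 6q)^2 ≥ 0.

(5c - 6q)^2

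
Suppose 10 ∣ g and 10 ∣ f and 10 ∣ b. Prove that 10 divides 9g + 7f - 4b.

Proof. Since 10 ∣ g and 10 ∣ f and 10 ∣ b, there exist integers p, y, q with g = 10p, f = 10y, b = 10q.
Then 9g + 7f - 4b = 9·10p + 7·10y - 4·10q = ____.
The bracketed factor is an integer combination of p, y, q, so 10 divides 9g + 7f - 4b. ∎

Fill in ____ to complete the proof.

10(9p - 4q + 7y)

Pull the common 10 out of every term: 9·10p + 7·10y - 4·10q = 10(9p - 4q + 7y).
9p - 4q + 7y is an integer, which exhibits the divisibility.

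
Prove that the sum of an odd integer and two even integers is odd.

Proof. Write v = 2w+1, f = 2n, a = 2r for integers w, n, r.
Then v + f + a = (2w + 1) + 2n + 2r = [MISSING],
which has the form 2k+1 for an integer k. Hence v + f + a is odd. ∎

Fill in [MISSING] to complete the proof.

(2w + 1) + 2n + 2r = 2n + 2r + 2w + 1
= 2(n + r + w) + 1.
Since n + r + w is an integer, the sum is of the form 2k+1 for an integer k.

2(n + r + w) + 1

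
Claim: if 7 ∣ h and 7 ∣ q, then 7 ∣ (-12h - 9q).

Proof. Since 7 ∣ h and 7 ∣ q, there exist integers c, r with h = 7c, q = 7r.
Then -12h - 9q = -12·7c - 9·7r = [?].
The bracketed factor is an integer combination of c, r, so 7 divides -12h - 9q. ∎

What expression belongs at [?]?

Each term has a factor of 7: -12·7c - 9·7r = 7·(-12c - 9r).
Since -12c - 9r is an integer, 7 ∣ (-12h - 9q).

7(-12c - 9r)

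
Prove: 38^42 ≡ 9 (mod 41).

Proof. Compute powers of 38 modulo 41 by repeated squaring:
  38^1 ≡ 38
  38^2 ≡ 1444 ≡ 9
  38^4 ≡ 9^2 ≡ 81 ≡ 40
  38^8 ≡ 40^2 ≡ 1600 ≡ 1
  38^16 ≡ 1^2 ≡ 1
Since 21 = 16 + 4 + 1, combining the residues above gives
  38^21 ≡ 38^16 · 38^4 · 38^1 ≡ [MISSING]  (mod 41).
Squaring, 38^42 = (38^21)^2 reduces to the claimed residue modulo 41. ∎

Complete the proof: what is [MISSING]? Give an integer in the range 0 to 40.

Multiply the listed residues: 1 · 40 · 38 = 40 → 1520.
Reducing modulo 41: 1520 = 37·41 + 3, so 38^21 ≡ 3.

3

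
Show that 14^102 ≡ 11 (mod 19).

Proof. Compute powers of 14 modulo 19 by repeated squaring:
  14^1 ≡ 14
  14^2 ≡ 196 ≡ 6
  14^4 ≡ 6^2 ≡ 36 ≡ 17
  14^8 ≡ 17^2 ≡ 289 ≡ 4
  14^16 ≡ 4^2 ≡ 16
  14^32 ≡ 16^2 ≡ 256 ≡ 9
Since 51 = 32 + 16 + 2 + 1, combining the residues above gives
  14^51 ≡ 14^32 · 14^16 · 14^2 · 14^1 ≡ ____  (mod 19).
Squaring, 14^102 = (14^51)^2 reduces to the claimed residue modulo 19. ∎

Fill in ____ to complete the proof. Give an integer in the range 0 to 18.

14^32 · 14^16 · 14^2 · 14^1 ≡ 9 · 16 · 6 · 14 = 12096.
12096 mod 19 = 12, so 14^51 ≡ 12 (mod 19).

12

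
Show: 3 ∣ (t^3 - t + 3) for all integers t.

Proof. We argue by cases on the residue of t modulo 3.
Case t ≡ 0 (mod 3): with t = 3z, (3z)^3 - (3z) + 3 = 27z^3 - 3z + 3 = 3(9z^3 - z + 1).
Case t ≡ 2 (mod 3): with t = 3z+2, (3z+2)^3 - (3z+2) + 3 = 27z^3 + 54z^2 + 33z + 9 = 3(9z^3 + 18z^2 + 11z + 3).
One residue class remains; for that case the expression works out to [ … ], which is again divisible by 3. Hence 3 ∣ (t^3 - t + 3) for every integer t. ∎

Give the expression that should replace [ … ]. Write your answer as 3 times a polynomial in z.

3(9z^3 + 9z^2 + 2z + 1)

Only t ≡ 1 (mod 3) is unaccounted for. Put t = 3z+1:
(3z+1)^3 - (3z+1) + 3 expands to 27z^3 + 27z^2 + 6z + 3,
and factoring out 3 leaves 3(9z^3 + 9z^2 + 2z + 1).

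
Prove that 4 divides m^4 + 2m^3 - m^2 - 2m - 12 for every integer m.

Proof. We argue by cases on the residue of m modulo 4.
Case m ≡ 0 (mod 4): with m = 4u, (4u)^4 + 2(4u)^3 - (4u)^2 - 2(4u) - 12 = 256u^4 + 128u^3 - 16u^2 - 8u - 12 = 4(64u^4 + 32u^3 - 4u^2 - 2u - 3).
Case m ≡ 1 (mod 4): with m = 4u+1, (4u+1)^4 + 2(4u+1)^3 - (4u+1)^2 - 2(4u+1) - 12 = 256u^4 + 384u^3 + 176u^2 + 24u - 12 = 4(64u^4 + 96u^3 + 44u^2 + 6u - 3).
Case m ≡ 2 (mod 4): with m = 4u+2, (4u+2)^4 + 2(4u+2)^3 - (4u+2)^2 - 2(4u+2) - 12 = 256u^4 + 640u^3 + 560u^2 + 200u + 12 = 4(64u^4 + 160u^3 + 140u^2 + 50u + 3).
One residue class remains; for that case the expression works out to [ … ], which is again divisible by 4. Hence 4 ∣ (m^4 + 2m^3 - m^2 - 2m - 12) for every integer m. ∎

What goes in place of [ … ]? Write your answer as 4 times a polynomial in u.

4(64u^4 + 224u^3 + 284u^2 + 154u + 27)

The residues treated are {0, 1, 2}, so the missing case is m ≡ 3 (mod 4); write m = 4u+3.
Then (4u+3)^4 + 2(4u+3)^3 - (4u+3)^2 - 2(4u+3) - 12 = 256u^4 + 896u^3 + 1136u^2 + 616u + 108 = 4(64u^4 + 224u^3 + 284u^2 + 154u + 27).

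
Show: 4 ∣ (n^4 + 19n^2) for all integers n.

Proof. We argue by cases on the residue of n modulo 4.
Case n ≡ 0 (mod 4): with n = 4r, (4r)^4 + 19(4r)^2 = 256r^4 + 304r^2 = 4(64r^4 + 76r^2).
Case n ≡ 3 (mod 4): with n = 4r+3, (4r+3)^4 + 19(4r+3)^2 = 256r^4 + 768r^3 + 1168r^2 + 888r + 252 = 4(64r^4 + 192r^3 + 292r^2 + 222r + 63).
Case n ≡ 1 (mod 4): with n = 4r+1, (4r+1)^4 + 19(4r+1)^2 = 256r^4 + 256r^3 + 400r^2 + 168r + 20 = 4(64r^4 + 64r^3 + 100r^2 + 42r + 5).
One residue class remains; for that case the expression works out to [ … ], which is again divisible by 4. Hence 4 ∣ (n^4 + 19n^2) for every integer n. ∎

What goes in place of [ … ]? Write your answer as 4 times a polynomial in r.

Only n ≡ 2 (mod 4) is unaccounted for. Put n = 4r+2:
(4r+2)^4 + 19(4r+2)^2 expands to 256r^4 + 512r^3 + 688r^2 + 432r + 92,
and factoring out 4 leaves 4(64r^4 + 128r^3 + 172r^2 + 108r + 23).

4(64r^4 + 128r^3 + 172r^2 + 108r + 23)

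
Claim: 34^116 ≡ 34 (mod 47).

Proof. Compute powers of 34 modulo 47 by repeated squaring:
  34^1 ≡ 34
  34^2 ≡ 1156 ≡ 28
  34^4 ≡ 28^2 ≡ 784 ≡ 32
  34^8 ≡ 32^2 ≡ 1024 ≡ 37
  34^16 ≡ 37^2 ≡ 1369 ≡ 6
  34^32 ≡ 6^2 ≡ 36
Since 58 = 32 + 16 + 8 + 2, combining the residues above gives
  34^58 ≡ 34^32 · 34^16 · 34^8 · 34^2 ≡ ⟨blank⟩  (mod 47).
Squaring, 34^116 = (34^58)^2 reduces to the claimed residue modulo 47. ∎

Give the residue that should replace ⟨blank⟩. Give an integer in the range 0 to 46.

9

34^32 · 34^16 · 34^8 · 34^2 ≡ 36 · 6 · 37 · 28 = 223776.
223776 mod 47 = 9, so 34^58 ≡ 9 (mod 47).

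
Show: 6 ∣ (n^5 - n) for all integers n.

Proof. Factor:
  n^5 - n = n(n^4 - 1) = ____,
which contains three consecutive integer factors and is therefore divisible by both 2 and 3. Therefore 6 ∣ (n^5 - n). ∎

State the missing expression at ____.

n^4 - 1 = (n^2 - 1)(n^2 + 1), and n^2 - 1 = (n-1)(n+1).
So n(n^4 - 1) = (n - 1)n(n + 1)(n^2 + 1).

(n - 1)n(n + 1)(n^2 + 1)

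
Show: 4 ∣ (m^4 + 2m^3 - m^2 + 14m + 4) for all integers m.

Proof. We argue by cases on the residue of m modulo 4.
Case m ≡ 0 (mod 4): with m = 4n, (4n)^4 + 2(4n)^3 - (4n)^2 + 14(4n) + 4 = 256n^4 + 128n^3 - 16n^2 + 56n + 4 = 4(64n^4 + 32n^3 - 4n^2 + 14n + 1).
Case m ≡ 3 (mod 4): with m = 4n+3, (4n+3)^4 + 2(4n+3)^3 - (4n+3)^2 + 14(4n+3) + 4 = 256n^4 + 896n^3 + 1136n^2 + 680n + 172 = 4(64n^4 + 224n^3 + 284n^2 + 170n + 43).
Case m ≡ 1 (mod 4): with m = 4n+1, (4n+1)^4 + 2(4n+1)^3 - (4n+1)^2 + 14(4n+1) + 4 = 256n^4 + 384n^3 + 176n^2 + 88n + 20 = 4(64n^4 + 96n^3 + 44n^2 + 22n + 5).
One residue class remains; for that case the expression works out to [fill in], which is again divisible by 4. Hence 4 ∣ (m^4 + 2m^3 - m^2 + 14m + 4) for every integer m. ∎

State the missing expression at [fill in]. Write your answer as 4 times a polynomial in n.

4(64n^4 + 160n^3 + 140n^2 + 66n + 15)

The residues treated are {0, 3, 1}, so the missing case is m ≡ 2 (mod 4); write m = 4n+2.
Then (4n+2)^4 + 2(4n+2)^3 - (4n+2)^2 + 14(4n+2) + 4 = 256n^4 + 640n^3 + 560n^2 + 264n + 60 = 4(64n^4 + 160n^3 + 140n^2 + 66n + 15).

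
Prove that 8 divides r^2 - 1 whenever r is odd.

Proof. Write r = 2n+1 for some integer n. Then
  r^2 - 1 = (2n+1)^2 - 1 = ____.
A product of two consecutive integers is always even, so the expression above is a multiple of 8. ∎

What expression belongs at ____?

(2n+1)^2 - 1 = 4n^2 + 4n + 1 - 1 = 4n^2 + 4n = 4n(n+1).
Since n and n+1 are consecutive, n(n+1) is even, and 4·(even) is a multiple of 8.

4n(n + 1)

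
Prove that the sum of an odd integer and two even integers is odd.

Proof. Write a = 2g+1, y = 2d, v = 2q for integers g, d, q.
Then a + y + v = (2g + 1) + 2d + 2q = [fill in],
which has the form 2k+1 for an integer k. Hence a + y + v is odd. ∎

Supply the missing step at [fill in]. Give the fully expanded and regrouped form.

(2g + 1) + 2d + 2q = 2d + 2g + 2q + 1
= 2(d + g + q) + 1.
Since d + g + q is an integer, the sum is of the form 2k+1 for an integer k.

2(d + g + q) + 1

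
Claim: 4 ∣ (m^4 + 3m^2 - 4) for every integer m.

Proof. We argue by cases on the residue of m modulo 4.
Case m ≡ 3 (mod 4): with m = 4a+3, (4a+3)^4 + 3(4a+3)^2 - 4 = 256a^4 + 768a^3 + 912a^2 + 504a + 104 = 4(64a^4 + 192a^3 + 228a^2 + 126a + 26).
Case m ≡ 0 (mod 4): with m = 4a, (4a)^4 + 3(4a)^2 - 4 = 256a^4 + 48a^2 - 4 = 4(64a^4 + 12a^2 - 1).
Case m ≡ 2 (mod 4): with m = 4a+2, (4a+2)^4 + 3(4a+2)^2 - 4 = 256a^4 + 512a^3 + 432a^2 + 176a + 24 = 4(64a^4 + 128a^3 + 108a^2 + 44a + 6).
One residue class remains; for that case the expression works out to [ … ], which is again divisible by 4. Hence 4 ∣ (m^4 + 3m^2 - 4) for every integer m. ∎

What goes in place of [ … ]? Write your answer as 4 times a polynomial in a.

4(64a^4 + 64a^3 + 36a^2 + 10a)

Only m ≡ 1 (mod 4) is unaccounted for. Put m = 4a+1:
(4a+1)^4 + 3(4a+1)^2 - 4 expands to 256a^4 + 256a^3 + 144a^2 + 40a,
and factoring out 4 leaves 4(64a^4 + 64a^3 + 36a^2 + 10a).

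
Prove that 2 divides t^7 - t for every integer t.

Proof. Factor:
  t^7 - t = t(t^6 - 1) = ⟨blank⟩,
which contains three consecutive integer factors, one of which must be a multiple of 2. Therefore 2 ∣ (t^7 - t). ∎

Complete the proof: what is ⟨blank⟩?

(t - 1)t(t + 1)(t^4 + t^2 + 1)

t^6 - 1 = (t^2 - 1)(t^4 + t^2 + 1), and t^2 - 1 = (t-1)(t+1).
So t(t^6 - 1) = (t - 1)t(t + 1)(t^4 + t^2 + 1).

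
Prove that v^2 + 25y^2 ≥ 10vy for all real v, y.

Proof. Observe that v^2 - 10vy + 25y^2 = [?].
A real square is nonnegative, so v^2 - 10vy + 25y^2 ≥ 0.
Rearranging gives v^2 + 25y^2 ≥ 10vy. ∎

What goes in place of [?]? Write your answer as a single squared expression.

v^2 - 10vy + 25y^2 is a perfect-square trinomial: the outer terms are (v)^2 and (5y)^2, and the cross term is -2·v·5y.
So v^2 - 10vy + 25y^2 = (v - 5y)^2 ≥ 0.

(v - 5y)^2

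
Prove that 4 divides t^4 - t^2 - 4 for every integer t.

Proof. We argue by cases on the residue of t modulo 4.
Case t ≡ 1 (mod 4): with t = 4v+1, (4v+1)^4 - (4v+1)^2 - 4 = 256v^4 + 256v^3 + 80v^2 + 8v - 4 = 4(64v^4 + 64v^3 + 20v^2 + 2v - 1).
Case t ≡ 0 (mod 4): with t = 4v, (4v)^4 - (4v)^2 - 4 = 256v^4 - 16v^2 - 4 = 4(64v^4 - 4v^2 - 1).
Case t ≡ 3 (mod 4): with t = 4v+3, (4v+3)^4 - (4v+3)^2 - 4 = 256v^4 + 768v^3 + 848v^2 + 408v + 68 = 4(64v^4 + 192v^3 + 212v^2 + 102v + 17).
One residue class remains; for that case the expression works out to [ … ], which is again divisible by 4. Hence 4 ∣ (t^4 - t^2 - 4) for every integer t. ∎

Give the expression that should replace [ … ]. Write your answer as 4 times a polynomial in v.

4(64v^4 + 128v^3 + 92v^2 + 28v + 2)

The residues treated are {1, 0, 3}, so the missing case is t ≡ 2 (mod 4); write t = 4v+2.
Then (4v+2)^4 - (4v+2)^2 - 4 = 256v^4 + 512v^3 + 368v^2 + 112v + 8 = 4(64v^4 + 128v^3 + 92v^2 + 28v + 2).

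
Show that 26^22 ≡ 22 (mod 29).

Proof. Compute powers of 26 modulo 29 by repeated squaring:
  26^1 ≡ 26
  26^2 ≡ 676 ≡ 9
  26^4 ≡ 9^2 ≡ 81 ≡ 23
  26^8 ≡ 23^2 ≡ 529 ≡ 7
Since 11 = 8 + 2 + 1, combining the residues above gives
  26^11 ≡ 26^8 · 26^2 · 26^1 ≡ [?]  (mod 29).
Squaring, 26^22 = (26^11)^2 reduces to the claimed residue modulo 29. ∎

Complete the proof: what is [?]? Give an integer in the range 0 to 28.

14

Multiply the listed residues: 7 · 9 · 26 = 63 → 1638.
Reducing modulo 29: 1638 = 56·29 + 14, so 26^11 ≡ 14.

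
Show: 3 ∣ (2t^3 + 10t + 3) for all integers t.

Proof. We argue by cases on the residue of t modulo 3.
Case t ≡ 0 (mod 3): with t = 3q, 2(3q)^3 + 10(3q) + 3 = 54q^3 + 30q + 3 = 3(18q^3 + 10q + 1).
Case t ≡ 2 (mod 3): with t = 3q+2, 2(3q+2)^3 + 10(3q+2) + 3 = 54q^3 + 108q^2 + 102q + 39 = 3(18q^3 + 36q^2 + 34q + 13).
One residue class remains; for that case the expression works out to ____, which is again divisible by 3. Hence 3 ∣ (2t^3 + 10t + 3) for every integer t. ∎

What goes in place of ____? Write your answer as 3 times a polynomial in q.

3(18q^3 + 18q^2 + 16q + 5)

The residues treated are {0, 2}, so the missing case is t ≡ 1 (mod 3); write t = 3q+1.
Then 2(3q+1)^3 + 10(3q+1) + 3 = 54q^3 + 54q^2 + 48q + 15 = 3(18q^3 + 18q^2 + 16q + 5).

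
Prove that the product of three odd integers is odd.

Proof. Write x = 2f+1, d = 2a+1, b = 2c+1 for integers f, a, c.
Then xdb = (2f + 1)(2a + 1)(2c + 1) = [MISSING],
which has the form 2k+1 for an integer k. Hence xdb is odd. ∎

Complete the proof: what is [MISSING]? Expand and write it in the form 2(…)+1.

Expanding: (2f + 1)(2a + 1)(2c + 1) = 8acf + 4ac + 4af + 2a + 4cf + 2c + 2f + 1.
Every term except the constant is even, so this is 2(4acf + 2ac + 2af + a + 2cf + c + f) + 1,
and 4acf + 2ac + 2af + a + 2cf + c + f ∈ ℤ gives the required form.

2(4acf + 2ac + 2af + a + 2cf + c + f) + 1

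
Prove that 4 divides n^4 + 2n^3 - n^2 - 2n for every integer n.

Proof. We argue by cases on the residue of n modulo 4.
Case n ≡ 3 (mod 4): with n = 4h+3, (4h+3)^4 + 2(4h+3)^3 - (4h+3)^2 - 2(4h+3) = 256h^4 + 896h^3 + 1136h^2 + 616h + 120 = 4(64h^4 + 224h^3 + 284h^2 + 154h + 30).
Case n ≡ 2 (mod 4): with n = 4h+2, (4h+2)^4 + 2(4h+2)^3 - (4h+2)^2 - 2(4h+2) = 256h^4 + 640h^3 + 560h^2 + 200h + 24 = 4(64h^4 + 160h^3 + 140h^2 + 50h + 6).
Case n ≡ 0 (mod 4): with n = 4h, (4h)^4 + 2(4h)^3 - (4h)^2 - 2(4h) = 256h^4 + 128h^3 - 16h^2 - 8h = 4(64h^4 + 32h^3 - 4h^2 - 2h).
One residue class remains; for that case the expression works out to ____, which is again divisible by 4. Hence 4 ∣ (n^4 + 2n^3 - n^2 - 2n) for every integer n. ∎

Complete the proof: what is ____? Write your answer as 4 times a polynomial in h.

4(64h^4 + 96h^3 + 44h^2 + 6h)

The residues treated are {3, 2, 0}, so the missing case is n ≡ 1 (mod 4); write n = 4h+1.
Then (4h+1)^4 + 2(4h+1)^3 - (4h+1)^2 - 2(4h+1) = 256h^4 + 384h^3 + 176h^2 + 24h = 4(64h^4 + 96h^3 + 44h^2 + 6h).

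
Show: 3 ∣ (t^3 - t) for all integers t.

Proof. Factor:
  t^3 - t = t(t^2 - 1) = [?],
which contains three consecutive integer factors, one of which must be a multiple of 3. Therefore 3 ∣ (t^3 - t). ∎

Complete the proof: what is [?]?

(t - 1)t(t + 1)

t(t^2 - 1) = t(t - 1)(t + 1) = (t - 1)t(t + 1).
These three factors are consecutive integers, so their product is divisible by 3.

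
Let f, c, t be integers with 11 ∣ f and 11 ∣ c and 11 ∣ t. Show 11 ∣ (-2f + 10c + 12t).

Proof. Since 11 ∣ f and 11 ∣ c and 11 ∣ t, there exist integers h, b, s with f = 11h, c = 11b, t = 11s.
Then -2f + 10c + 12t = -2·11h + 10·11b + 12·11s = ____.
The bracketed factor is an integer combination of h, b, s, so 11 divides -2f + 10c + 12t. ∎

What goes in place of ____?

11(10b - 2h + 12s)

Each term has a factor of 11: -2·11h + 10·11b + 12·11s = 11·(10b - 2h + 12s).
Since 10b - 2h + 12s is an integer, 11 ∣ (-2f + 10c + 12t).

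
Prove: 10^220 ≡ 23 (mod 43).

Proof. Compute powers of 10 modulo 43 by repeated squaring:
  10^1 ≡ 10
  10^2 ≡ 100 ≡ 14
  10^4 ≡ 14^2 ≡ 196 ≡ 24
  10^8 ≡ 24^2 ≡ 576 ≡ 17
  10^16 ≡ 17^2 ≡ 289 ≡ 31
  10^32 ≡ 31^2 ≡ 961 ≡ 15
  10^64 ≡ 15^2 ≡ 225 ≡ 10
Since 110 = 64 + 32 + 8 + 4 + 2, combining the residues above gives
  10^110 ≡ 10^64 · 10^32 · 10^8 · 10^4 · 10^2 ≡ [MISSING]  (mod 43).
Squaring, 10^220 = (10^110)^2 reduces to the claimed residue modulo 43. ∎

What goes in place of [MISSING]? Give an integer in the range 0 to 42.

25

Multiply the listed residues: 10 · 15 · 17 · 24 · 14 = 150 → 2550 → 61200 → 856800.
Reducing modulo 43: 856800 = 19925·43 + 25, so 10^110 ≡ 25.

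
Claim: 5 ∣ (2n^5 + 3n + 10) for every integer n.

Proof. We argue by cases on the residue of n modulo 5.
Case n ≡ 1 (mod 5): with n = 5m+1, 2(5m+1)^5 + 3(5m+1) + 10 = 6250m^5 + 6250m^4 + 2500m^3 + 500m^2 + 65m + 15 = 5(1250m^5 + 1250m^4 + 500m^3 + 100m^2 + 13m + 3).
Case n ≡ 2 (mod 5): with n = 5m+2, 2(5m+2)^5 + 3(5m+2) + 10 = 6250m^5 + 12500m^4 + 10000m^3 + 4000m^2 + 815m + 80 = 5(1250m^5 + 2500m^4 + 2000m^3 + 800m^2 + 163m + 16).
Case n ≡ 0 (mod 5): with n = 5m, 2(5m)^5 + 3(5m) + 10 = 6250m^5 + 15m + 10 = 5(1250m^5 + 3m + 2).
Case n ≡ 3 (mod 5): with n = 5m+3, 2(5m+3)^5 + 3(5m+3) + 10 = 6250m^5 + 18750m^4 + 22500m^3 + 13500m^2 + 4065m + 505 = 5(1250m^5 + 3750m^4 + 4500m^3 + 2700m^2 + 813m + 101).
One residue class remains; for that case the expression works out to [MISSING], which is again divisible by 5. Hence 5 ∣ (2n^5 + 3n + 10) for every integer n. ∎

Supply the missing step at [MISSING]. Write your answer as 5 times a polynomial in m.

Only n ≡ 4 (mod 5) is unaccounted for. Put n = 5m+4:
2(5m+4)^5 + 3(5m+4) + 10 expands to 6250m^5 + 25000m^4 + 40000m^3 + 32000m^2 + 12815m + 2070,
and factoring out 5 leaves 5(1250m^5 + 5000m^4 + 8000m^3 + 6400m^2 + 2563m + 414).

5(1250m^5 + 5000m^4 + 8000m^3 + 6400m^2 + 2563m + 414)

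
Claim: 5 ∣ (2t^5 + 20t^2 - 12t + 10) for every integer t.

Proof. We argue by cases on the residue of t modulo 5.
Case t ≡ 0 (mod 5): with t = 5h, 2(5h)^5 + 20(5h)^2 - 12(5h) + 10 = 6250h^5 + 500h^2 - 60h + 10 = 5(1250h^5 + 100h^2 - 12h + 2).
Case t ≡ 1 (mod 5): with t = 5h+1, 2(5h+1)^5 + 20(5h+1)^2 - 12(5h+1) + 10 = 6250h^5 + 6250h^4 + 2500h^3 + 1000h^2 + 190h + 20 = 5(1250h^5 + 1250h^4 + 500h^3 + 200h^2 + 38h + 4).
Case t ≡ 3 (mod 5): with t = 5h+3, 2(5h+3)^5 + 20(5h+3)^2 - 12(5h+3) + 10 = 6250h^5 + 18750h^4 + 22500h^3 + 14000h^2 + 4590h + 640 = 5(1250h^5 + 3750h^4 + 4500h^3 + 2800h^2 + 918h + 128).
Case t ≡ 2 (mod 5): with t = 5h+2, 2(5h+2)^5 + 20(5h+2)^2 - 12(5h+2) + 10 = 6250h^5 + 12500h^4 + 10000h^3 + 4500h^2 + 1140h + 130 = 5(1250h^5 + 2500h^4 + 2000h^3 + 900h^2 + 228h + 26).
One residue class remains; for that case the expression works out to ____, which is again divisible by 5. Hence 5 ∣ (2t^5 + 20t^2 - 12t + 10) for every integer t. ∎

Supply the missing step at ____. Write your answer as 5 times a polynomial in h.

5(1250h^5 + 5000h^4 + 8000h^3 + 6500h^2 + 2708h + 466)

The residues treated are {0, 1, 3, 2}, so the missing case is t ≡ 4 (mod 5); write t = 5h+4.
Then 2(5h+4)^5 + 20(5h+4)^2 - 12(5h+4) + 10 = 6250h^5 + 25000h^4 + 40000h^3 + 32500h^2 + 13540h + 2330 = 5(1250h^5 + 5000h^4 + 8000h^3 + 6500h^2 + 2708h + 466).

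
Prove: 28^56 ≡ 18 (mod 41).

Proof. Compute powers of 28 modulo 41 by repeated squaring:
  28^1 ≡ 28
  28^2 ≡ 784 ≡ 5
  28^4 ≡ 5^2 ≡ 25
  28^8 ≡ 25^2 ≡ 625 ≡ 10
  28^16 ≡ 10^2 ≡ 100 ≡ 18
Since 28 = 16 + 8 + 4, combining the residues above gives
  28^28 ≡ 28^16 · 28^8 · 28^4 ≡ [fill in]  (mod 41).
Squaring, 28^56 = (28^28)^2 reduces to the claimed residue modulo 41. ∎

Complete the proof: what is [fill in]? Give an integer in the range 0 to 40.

31

28^16 · 28^8 · 28^4 ≡ 18 · 10 · 25 = 4500.
4500 mod 41 = 31, so 28^28 ≡ 31 (mod 41).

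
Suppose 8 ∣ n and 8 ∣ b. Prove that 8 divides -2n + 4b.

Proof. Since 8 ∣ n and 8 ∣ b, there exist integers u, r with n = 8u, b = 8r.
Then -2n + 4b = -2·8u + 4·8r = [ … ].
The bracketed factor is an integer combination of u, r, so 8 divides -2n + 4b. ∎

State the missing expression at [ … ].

Each term has a factor of 8: -2·8u + 4·8r = 8·(4r - 2u).
Since 4r - 2u is an integer, 8 ∣ (-2n + 4b).

8(4r - 2u)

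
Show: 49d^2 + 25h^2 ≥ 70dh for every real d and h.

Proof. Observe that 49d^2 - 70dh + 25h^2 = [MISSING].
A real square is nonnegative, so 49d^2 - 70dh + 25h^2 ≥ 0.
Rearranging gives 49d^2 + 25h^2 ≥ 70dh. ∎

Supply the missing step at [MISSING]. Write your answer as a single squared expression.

The leading and trailing coefficients are 7^2 and 5^2, and 70 = 2·7·5, so the trinomial is (7d - 5h)^2.
Hence 49d^2 - 70dh + 25h^2 ≥ 0.

(7d - 5h)^2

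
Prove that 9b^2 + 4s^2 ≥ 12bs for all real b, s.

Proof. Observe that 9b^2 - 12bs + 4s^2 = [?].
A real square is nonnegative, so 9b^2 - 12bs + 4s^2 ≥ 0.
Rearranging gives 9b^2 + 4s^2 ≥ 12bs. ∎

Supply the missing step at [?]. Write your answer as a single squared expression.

(3b - 2s)^2

The leading and trailing coefficients are 3^2 and 2^2, and 12 = 2·3·2, so the trinomial is (3b - 2s)^2.
Hence 9b^2 - 12bs + 4s^2 ≥ 0.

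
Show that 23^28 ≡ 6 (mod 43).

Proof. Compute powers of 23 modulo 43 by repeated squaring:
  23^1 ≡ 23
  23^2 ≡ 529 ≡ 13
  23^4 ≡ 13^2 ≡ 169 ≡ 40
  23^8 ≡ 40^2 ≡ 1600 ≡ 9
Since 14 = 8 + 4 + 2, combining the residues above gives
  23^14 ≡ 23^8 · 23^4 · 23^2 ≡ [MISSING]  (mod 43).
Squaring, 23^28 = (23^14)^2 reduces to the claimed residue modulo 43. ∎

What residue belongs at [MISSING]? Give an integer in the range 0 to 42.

36

Multiply the listed residues: 9 · 40 · 13 = 360 → 4680.
Reducing modulo 43: 4680 = 108·43 + 36, so 23^14 ≡ 36.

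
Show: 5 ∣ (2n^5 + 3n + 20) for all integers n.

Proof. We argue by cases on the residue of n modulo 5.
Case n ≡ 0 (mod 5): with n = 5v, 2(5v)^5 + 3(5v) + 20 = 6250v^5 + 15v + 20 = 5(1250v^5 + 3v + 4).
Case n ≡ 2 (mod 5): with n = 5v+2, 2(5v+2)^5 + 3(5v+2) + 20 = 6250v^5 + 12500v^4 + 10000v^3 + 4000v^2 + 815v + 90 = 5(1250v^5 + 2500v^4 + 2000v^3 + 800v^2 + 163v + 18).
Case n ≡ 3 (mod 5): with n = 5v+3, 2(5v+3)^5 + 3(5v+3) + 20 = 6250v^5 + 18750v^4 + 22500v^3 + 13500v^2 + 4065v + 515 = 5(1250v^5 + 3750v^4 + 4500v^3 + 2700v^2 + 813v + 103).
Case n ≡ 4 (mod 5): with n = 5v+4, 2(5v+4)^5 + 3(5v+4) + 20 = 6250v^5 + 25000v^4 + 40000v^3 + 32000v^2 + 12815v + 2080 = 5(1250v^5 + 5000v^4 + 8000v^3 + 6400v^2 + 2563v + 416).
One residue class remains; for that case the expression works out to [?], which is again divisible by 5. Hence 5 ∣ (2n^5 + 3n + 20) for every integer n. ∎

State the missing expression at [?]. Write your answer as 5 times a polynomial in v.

Only n ≡ 1 (mod 5) is unaccounted for. Put n = 5v+1:
2(5v+1)^5 + 3(5v+1) + 20 expands to 6250v^5 + 6250v^4 + 2500v^3 + 500v^2 + 65v + 25,
and factoring out 5 leaves 5(1250v^5 + 1250v^4 + 500v^3 + 100v^2 + 13v + 5).

5(1250v^5 + 1250v^4 + 500v^3 + 100v^2 + 13v + 5)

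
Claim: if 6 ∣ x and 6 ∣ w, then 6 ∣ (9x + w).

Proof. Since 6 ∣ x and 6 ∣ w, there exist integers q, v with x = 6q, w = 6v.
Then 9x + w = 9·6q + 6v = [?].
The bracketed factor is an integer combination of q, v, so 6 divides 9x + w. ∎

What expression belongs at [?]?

Pull the common 6 out of every term: 9·6q + 6v = 6(9q + v).
9q + v is an integer, which exhibits the divisibility.

6(9q + v)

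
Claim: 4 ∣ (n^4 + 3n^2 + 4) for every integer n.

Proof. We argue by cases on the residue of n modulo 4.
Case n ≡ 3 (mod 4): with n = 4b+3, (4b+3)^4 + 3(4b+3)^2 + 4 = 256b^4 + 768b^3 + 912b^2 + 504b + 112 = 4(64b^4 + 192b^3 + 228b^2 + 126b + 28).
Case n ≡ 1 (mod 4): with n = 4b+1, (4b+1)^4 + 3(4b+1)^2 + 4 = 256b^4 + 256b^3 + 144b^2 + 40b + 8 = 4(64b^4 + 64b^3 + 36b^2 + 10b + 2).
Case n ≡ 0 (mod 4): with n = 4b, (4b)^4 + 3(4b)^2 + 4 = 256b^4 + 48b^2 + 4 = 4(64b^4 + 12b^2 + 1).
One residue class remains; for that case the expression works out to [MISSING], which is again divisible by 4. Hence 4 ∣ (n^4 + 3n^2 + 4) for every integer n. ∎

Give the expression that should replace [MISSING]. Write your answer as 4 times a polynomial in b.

4(64b^4 + 128b^3 + 108b^2 + 44b + 8)

The residues treated are {3, 1, 0}, so the missing case is n ≡ 2 (mod 4); write n = 4b+2.
Then (4b+2)^4 + 3(4b+2)^2 + 4 = 256b^4 + 512b^3 + 432b^2 + 176b + 32 = 4(64b^4 + 128b^3 + 108b^2 + 44b + 8).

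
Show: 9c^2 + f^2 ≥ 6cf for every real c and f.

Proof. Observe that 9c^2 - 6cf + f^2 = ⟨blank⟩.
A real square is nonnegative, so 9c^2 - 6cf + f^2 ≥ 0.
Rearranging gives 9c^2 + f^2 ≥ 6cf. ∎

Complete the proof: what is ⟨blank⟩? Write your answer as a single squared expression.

The leading and trailing coefficients are 3^2 and 1^2, and 6 = 2·3·1, so the trinomial is (3c - f)^2.
Hence 9c^2 - 6cf + f^2 ≥ 0.

(3c - f)^2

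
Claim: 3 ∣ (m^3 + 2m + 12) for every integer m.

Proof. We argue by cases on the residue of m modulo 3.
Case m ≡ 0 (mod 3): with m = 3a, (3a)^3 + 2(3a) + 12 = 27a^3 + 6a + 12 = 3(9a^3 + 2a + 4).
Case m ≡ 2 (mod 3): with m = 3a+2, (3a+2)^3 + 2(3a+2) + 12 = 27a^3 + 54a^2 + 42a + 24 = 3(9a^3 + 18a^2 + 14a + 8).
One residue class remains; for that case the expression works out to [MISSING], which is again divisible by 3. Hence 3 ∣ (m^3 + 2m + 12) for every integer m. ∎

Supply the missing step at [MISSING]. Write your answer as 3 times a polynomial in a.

3(9a^3 + 9a^2 + 5a + 5)

The residues treated are {0, 2}, so the missing case is m ≡ 1 (mod 3); write m = 3a+1.
Then (3a+1)^3 + 2(3a+1) + 12 = 27a^3 + 27a^2 + 15a + 15 = 3(9a^3 + 9a^2 + 5a + 5).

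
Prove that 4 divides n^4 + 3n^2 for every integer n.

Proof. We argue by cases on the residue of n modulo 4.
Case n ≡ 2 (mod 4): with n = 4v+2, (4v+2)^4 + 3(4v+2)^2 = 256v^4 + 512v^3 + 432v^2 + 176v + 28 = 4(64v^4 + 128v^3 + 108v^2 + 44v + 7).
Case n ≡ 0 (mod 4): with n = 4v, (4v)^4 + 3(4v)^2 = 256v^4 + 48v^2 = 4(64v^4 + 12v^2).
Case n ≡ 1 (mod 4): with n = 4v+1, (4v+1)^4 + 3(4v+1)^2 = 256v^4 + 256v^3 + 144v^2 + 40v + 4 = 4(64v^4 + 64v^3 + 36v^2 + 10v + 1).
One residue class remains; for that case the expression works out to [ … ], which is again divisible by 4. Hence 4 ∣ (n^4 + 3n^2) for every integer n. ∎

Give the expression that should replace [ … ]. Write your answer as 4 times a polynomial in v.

4(64v^4 + 192v^3 + 228v^2 + 126v + 27)

Only n ≡ 3 (mod 4) is unaccounted for. Put n = 4v+3:
(4v+3)^4 + 3(4v+3)^2 expands to 256v^4 + 768v^3 + 912v^2 + 504v + 108,
and factoring out 4 leaves 4(64v^4 + 192v^3 + 228v^2 + 126v + 27).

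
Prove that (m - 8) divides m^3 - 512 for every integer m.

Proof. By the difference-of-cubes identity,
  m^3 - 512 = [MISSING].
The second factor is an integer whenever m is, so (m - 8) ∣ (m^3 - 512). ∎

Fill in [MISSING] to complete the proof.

(m - 8)(m^2 + 8m + 64)

a^3 - b^3 = (a - b)(a^2 + ab + b^2). With a = m, b = 8:
m^3 - 512 = (m - 8)(m^2 + 8m + 64).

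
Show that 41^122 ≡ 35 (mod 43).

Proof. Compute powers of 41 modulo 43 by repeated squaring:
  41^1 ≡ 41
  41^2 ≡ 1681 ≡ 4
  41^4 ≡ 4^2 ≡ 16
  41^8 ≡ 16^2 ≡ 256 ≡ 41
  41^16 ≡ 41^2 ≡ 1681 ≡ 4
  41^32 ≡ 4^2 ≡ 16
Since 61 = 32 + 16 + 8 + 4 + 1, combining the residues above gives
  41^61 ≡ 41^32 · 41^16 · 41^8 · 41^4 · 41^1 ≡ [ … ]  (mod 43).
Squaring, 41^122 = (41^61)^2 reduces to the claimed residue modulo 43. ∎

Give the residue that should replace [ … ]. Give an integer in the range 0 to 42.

Multiply the listed residues: 16 · 4 · 41 · 16 · 41 = 64 → 2624 → 41984 → 1721344.
Reducing modulo 43: 1721344 = 40031·43 + 11, so 41^61 ≡ 11.

11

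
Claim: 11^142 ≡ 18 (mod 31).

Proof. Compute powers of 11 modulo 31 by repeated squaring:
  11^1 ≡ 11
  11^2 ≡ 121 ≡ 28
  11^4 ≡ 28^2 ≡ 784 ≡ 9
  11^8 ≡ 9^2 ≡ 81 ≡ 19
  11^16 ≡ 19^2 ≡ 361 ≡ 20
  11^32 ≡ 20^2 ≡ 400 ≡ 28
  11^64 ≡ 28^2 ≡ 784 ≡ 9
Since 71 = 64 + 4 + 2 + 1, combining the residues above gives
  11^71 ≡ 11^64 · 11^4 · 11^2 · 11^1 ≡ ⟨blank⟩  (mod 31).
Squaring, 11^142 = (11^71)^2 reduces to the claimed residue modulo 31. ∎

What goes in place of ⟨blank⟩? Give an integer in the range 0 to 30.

24

Multiply the listed residues: 9 · 9 · 28 · 11 = 81 → 2268 → 24948.
Reducing modulo 31: 24948 = 804·31 + 24, so 11^71 ≡ 24.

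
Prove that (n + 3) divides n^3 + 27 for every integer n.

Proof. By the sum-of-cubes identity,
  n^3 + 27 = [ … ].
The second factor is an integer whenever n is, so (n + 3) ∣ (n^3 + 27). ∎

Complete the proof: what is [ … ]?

Polynomial division of n^3 + 27 by n + 3 leaves remainder 0 and quotient n^2 - 3n + 9.
Hence n^3 + 27 = (n + 3)(n^2 - 3n + 9).

(n + 3)(n^2 - 3n + 9)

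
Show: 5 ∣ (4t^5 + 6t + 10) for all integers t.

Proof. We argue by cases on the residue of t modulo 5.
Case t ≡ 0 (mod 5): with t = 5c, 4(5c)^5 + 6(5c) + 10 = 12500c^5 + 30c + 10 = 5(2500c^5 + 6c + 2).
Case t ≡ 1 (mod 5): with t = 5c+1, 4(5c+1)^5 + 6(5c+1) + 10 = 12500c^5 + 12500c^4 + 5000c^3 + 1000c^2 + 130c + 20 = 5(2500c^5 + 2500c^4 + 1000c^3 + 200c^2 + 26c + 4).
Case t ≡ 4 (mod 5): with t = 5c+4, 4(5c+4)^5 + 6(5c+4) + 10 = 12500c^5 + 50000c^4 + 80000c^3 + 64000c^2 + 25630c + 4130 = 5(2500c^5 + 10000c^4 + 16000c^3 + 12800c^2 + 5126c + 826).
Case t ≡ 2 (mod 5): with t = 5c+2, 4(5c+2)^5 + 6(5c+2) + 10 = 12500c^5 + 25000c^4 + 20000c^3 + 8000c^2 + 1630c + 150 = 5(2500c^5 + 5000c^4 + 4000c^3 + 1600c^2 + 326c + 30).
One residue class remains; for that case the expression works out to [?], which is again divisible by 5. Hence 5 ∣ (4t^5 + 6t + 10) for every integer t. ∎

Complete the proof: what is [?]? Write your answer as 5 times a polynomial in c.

5(2500c^5 + 7500c^4 + 9000c^3 + 5400c^2 + 1626c + 200)

The residues treated are {0, 1, 4, 2}, so the missing case is t ≡ 3 (mod 5); write t = 5c+3.
Then 4(5c+3)^5 + 6(5c+3) + 10 = 12500c^5 + 37500c^4 + 45000c^3 + 27000c^2 + 8130c + 1000 = 5(2500c^5 + 7500c^4 + 9000c^3 + 5400c^2 + 1626c + 200).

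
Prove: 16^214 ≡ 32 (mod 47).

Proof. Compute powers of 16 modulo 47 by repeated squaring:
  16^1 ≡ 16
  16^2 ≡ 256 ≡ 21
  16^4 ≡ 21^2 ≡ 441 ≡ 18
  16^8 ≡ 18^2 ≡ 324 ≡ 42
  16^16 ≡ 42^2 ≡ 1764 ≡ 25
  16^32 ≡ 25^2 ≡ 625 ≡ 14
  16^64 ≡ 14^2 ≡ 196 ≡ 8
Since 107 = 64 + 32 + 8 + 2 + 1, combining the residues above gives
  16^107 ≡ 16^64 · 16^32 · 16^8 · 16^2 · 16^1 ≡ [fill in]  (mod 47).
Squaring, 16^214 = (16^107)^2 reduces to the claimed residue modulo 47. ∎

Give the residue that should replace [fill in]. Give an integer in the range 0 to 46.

28

Multiply the listed residues: 8 · 14 · 42 · 21 · 16 = 112 → 4704 → 98784 → 1580544.
Reducing modulo 47: 1580544 = 33628·47 + 28, so 16^107 ≡ 28.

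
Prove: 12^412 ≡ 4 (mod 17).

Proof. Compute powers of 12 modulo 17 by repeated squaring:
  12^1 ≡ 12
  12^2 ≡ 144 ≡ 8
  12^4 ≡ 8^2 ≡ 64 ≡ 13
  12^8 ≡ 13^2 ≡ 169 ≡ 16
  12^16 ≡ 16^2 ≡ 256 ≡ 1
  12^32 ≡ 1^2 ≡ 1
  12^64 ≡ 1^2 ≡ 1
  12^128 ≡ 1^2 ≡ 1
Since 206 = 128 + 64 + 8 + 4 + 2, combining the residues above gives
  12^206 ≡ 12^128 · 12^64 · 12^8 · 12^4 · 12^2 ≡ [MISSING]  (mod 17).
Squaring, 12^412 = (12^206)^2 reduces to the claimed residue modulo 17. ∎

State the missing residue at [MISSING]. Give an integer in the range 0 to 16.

12^128 · 12^64 · 12^8 · 12^4 · 12^2 ≡ 1 · 1 · 16 · 13 · 8 = 1664.
1664 mod 17 = 15, so 12^206 ≡ 15 (mod 17).

15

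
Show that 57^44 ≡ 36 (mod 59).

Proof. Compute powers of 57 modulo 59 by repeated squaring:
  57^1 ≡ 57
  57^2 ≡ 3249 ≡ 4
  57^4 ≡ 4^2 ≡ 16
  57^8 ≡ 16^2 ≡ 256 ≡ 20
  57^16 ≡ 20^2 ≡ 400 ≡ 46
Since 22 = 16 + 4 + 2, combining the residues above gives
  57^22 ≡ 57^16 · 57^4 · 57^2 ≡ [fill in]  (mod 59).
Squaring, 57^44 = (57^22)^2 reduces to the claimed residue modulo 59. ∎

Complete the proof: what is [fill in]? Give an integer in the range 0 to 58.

53

57^16 · 57^4 · 57^2 ≡ 46 · 16 · 4 = 2944.
2944 mod 59 = 53, so 57^22 ≡ 53 (mod 59).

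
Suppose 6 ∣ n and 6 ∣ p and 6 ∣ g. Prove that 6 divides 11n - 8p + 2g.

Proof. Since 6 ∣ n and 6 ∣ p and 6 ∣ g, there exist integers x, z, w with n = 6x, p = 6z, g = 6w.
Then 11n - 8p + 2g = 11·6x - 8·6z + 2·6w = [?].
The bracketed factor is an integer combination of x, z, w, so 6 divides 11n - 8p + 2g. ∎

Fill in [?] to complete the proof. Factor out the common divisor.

6(2w + 11x - 8z)

Pull the common 6 out of every term: 11·6x - 8·6z + 2·6w = 6(2w + 11x - 8z).
2w + 11x - 8z is an integer, which exhibits the divisibility.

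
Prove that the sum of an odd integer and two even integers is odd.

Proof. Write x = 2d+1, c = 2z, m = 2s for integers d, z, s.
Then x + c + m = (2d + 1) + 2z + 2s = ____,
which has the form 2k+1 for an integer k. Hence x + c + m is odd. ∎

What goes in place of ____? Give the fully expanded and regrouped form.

2(d + s + z) + 1

(2d + 1) + 2z + 2s = 2d + 2s + 2z + 1
= 2(d + s + z) + 1.
Since d + s + z is an integer, the sum is of the form 2k+1 for an integer k.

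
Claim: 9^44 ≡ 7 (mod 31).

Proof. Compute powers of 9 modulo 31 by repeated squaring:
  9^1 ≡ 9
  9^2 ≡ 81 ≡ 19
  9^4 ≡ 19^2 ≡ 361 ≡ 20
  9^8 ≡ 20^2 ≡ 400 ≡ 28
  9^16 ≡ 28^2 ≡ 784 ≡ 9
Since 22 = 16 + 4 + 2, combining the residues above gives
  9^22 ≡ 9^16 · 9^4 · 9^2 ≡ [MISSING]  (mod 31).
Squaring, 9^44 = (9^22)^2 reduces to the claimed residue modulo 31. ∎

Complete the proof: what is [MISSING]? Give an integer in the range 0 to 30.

9^16 · 9^4 · 9^2 ≡ 9 · 20 · 19 = 3420.
3420 mod 31 = 10, so 9^22 ≡ 10 (mod 31).

10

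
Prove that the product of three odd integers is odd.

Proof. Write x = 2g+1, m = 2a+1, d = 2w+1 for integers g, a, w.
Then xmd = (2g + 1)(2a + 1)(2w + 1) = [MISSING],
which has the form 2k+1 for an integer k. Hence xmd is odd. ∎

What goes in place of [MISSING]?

2(4agw + 2ag + 2aw + a + 2gw + g + w) + 1

(2g + 1)(2a + 1)(2w + 1) = 8agw + 4ag + 4aw + 2a + 4gw + 2g + 2w + 1
= 2(4agw + 2ag + 2aw + a + 2gw + g + w) + 1.
Since 4agw + 2ag + 2aw + a + 2gw + g + w is an integer, the product is of the form 2k+1 for an integer k.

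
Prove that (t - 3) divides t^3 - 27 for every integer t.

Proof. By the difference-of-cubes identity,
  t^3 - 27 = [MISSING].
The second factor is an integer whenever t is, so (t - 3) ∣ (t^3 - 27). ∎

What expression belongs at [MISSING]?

(t - 3)(t^2 + 3t + 9)

Polynomial division of t^3 - 27 by t - 3 leaves remainder 0 and quotient t^2 + 3t + 9.
Hence t^3 - 27 = (t - 3)(t^2 + 3t + 9).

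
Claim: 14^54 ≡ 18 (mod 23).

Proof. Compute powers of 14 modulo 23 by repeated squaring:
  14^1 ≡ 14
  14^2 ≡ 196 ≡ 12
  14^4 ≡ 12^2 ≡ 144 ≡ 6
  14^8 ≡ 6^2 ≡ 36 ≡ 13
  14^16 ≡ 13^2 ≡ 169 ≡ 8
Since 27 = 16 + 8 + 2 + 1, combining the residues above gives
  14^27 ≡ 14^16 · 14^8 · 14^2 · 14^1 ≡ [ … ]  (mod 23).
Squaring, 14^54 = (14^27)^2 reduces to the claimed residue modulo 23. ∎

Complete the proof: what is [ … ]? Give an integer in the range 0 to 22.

15

14^16 · 14^8 · 14^2 · 14^1 ≡ 8 · 13 · 12 · 14 = 17472.
17472 mod 23 = 15, so 14^27 ≡ 15 (mod 23).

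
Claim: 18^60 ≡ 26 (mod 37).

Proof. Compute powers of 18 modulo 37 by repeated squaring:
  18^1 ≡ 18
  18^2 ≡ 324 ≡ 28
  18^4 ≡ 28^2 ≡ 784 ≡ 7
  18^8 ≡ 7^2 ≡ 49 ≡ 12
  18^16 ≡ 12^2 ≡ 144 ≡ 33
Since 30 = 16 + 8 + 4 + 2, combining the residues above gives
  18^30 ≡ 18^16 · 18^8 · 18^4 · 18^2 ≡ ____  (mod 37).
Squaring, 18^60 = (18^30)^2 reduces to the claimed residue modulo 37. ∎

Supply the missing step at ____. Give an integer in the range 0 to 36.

27

Multiply the listed residues: 33 · 12 · 7 · 28 = 396 → 2772 → 77616.
Reducing modulo 37: 77616 = 2097·37 + 27, so 18^30 ≡ 27.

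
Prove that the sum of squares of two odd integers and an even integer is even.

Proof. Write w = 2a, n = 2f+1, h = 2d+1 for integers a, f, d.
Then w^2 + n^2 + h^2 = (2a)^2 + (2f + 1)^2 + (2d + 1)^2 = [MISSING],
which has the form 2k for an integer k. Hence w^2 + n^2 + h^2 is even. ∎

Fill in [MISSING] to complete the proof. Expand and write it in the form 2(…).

Expanding: (2a)^2 + (2f + 1)^2 + (2d + 1)^2 = 4a^2 + 4d^2 + 4d + 4f^2 + 4f + 2.
Every term is even; pulling out the factor of 2 gives 2(2a^2 + 2d^2 + 2d + 2f^2 + 2f + 1).

2(2a^2 + 2d^2 + 2d + 2f^2 + 2f + 1)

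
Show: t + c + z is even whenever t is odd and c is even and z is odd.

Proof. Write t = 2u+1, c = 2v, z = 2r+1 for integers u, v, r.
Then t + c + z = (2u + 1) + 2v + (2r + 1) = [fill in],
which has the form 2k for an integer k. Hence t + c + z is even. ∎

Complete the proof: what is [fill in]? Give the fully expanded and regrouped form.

2(r + u + v + 1)

(2u + 1) + 2v + (2r + 1) = 2r + 2u + 2v + 2
= 2(r + u + v + 1).
Since r + u + v + 1 is an integer, the sum is of the form 2k for an integer k.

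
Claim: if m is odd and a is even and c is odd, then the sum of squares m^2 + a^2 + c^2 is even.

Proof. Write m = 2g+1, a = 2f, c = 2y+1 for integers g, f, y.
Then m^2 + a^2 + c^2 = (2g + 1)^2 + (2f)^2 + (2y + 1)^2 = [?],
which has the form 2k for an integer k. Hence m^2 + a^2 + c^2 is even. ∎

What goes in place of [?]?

Expanding: (2g + 1)^2 + (2f)^2 + (2y + 1)^2 = 4f^2 + 4g^2 + 4g + 4y^2 + 4y + 2.
Every term is even; pulling out the factor of 2 gives 2(2f^2 + 2g^2 + 2g + 2y^2 + 2y + 1).

2(2f^2 + 2g^2 + 2g + 2y^2 + 2y + 1)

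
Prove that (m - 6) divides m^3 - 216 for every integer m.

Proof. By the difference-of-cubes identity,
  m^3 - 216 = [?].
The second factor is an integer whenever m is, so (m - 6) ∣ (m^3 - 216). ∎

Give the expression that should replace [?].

a^3 - b^3 = (a - b)(a^2 + ab + b^2). With a = m, b = 6:
m^3 - 216 = (m - 6)(m^2 + 6m + 36).

(m - 6)(m^2 + 6m + 36)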